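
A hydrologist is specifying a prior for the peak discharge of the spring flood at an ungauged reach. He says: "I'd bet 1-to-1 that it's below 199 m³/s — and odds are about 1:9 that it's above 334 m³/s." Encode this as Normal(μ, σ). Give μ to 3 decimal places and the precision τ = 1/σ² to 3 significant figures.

The p-quantile of Normal(μ,σ) is μ + z_p·σ, with z_{0.5} = 0 and z_{0.9} = 1.282.
Eliminate σ: μ = (z₂·x₁ − z₁·x₂)/(z₂ − z₁) = (1.282·199 − (0)·334)/1.282 = 199.000.
Then σ = (x₂ − x₁)/(z₂ − z₁) = (334 − 199)/1.282 = 105.341.
Precision τ = 1/σ² = 1/105.3² = 9.01e-05.

μ = 199.000, τ = 9.01e-05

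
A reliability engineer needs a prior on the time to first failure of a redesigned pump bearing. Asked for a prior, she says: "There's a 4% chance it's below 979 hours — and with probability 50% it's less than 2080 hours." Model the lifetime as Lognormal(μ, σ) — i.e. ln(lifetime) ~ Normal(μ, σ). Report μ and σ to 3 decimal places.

μ ≈ 7.640, σ ≈ 0.430

If T ~ Lognormal(μ,σ) then ln T ~ Normal(μ,σ), so the p-quantile of ln T is μ + z_p·σ.
ln(979) = 6.887 and ln(2080) = 7.64; z_{0.04} = -1.751, z_{0.5} = 0.
σ = (7.64 − 6.887)/(0 − (-1.751)) = 0.430.
μ = 6.887 − (-1.751)·0.430 = 7.640.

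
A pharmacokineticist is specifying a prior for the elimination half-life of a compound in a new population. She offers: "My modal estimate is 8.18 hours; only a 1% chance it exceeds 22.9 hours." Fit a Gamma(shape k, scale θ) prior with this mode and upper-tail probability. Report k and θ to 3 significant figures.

k ≈ 5.32, θ ≈ 1.89

Gamma(k,θ) with k>1 has mode (k−1)θ, so θ = 8.18/(k−1).
Need P(X < 22.9) = 0.99 with θ tied to k this way. Start at k = 2, θ = 8.18: P(X<22.9) ≈ 0.769.
Too low — raise k to concentrate. Iterating converges to k ≈ 5.32.
Then θ = 8.18/(5.32−1) ≈ 1.89.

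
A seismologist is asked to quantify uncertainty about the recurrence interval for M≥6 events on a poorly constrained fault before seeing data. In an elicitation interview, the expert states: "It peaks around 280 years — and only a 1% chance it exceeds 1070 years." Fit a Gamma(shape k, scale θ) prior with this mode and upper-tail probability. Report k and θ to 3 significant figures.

Gamma(k,θ) with k>1 has mode (k−1)θ, so θ = 280/(k−1).
Need P(X < 1070) = 0.99 with θ tied to k this way. Start at k = 2, θ = 280: P(X<1070) ≈ 0.894.
Too low — raise k to concentrate. Iterating converges to k ≈ 3.35.
Then θ = 280/(3.35−1) ≈ 119.

k ≈ 3.35, θ ≈ 119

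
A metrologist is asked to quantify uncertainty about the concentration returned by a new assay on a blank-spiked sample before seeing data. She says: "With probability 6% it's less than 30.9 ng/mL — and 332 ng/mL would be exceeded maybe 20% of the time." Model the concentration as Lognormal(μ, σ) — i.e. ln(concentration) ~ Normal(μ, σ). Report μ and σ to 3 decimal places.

μ ≈ 4.971, σ ≈ 0.991

If T ~ Lognormal(μ,σ) then ln T ~ Normal(μ,σ), so the p-quantile of ln T is μ + z_p·σ.
ln(30.9) = 3.431 and ln(332) = 5.805; z_{0.06} = -1.555, z_{0.8} = 0.8416.
σ = (5.805 − 3.431)/(0.8416 − (-1.555)) = 0.991.
μ = 3.431 − (-1.555)·0.991 = 4.971.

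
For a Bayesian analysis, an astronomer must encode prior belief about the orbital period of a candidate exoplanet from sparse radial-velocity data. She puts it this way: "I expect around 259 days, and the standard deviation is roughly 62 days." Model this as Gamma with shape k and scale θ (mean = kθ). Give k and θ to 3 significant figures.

For Gamma(k, scale θ): mean = kθ, variance = kθ², so CV = 1/√k.
CV = SD/mean = 62/259 = 0.2394, hence k = 1/CV² = 17.5.
Then θ = mean/k = 259/17.5 = 14.8.

k ≈ 17.5, θ ≈ 14.8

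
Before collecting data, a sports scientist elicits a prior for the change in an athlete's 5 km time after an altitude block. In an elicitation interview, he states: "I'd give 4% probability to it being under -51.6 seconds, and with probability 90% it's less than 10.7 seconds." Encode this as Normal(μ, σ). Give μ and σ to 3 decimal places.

μ = -15.631, σ = 20.546

For Normal(μ,σ), the p-quantile is μ + z_p·σ. Here z_{0.04} = -1.751, z_{0.9} = 1.282.
So -51.6 = μ − 1.751σ and 10.7 = μ + 1.282σ.
Subtracting: σ = (10.7 − -51.6)/(1.282 − (-1.751)) = 20.546.
Then μ = -51.6 − (-1.751)·20.546 = -15.631.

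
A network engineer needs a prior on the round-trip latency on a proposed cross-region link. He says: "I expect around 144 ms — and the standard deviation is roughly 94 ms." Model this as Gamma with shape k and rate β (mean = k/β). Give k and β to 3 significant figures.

k ≈ 2.35, β ≈ 0.0163

For Gamma(k, rate β): mean = k/β, variance = k/β², so CV = 1/√k.
CV = SD/mean = 94/144 = 0.6528, hence k = 1/CV² = 2.35.
Then β = k/mean = 2.35/144 = 0.0163.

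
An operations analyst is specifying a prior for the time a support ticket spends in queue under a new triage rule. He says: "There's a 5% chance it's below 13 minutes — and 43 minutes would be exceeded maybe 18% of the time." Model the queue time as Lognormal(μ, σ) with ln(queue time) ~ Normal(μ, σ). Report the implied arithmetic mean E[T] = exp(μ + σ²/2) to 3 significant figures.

E[T] ≈ 31.3 minutes

If T ~ Lognormal(μ,σ) then ln T ~ Normal(μ,σ), so the p-quantile of ln T is μ + z_p·σ.
ln(13) = 2.565 and ln(43) = 3.761; z_{0.05} = -1.645, z_{0.82} = 0.9154.
σ = (3.761 − 2.565)/(0.9154 − (-1.645)) = 0.467.
μ = 2.565 − (-1.645)·0.467 = 3.333.
E[T] = exp(μ + σ²/2) = exp(3.333 + 0.1092) = 31.3 minutes.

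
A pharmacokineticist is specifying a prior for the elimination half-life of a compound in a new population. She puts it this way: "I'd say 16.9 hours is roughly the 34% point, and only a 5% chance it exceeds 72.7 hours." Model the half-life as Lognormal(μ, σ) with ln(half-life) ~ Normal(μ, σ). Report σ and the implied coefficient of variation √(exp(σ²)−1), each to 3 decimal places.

σ ≈ 0.709, CV ≈ 0.808

If T ~ Lognormal(μ,σ) then ln T ~ Normal(μ,σ), so the p-quantile of ln T is μ + z_p·σ.
ln(16.9) = 2.827 and ln(72.7) = 4.286; z_{0.34} = -0.4125, z_{0.95} = 1.645.
σ = (4.286 − 2.827)/(1.645 − (-0.4125)) = 0.709.
μ = 2.827 − (-0.4125)·0.709 = 3.120.
CV = √(exp(σ²)−1) = √(exp(0.5029)−1) = 0.808.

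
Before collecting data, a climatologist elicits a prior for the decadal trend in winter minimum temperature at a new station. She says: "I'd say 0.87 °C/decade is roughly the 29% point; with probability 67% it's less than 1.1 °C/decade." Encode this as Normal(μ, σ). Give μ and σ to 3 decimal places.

μ = 0.998, σ = 0.232

For Normal(μ,σ), the p-quantile is μ + z_p·σ. Here z_{0.29} = -0.5534, z_{0.67} = 0.4399.
So 0.87 = μ − 0.5534σ and 1.1 = μ + 0.4399σ.
Subtracting: σ = (1.1 − 0.87)/(0.4399 − (-0.5534)) = 0.232.
Then μ = 0.87 − (-0.5534)·0.232 = 0.998.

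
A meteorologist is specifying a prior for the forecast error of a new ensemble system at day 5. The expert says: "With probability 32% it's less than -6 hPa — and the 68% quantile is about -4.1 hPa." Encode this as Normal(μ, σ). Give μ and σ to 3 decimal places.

The p-quantile of Normal(μ,σ) is μ + z_p·σ, with z_{0.32} = -0.4677 and z_{0.68} = 0.4677.
Eliminate σ: μ = (z₂·x₁ − z₁·x₂)/(z₂ − z₁) = (0.4677·-6 − (-0.4677)·-4.1)/0.9354 = -5.050.
Then σ = (x₂ − x₁)/(z₂ − z₁) = (-4.1 − -6)/0.9354 = 2.031.

μ = -5.050, σ = 2.031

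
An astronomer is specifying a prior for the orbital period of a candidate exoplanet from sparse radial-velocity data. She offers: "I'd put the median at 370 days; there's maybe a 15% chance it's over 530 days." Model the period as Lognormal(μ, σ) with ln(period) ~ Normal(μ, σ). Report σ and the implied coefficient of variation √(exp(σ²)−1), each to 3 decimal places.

If T ~ Lognormal(μ,σ) then ln T ~ Normal(μ,σ), so the p-quantile of ln T is μ + z_p·σ.
ln(370) = 5.914 and ln(530) = 6.273; z_{0.5} = 0, z_{0.85} = 1.036.
σ = (6.273 − 5.914)/(1.036 − (0)) = 0.347.
μ = 5.914 − (0)·0.347 = 5.914.
CV = √(exp(σ²)−1) = √(exp(0.1202)−1) = 0.357.

σ ≈ 0.347, CV ≈ 0.357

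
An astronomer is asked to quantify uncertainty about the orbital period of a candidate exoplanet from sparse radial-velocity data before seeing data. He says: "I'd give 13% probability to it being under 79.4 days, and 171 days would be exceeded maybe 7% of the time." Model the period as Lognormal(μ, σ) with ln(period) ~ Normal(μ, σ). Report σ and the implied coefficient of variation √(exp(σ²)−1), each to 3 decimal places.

If T ~ Lognormal(μ,σ) then ln T ~ Normal(μ,σ), so the p-quantile of ln T is μ + z_p·σ.
ln(79.4) = 4.374 and ln(171) = 5.142; z_{0.13} = -1.126, z_{0.93} = 1.476.
σ = (5.142 − 4.374)/(1.476 − (-1.126)) = 0.295.
μ = 4.374 − (-1.126)·0.295 = 4.707.
CV = √(exp(σ²)−1) = √(exp(0.0869)−1) = 0.301.

σ ≈ 0.295, CV ≈ 0.301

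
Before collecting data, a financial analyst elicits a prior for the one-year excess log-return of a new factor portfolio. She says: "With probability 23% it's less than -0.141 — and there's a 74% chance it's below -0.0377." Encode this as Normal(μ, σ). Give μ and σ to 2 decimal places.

The p-quantile of Normal(μ,σ) is μ + z_p·σ, with z_{0.23} = -0.7388 and z_{0.74} = 0.6433.
Eliminate σ: μ = (z₂·x₁ − z₁·x₂)/(z₂ − z₁) = (0.6433·-0.141 − (-0.7388)·-0.0377)/1.382 = -0.09.
Then σ = (x₂ − x₁)/(z₂ − z₁) = (-0.0377 − -0.141)/1.382 = 0.07.

μ = -0.09, σ = 0.07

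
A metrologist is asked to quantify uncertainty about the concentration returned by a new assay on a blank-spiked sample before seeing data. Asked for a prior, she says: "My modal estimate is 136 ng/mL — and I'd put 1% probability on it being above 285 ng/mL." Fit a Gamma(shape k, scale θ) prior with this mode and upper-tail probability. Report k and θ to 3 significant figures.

k ≈ 9.89, θ ≈ 15.3

Gamma(k,θ) with k>1 has mode (k−1)θ, so θ = 136/(k−1).
Need P(X < 285) = 0.99 with θ tied to k this way. Start at k = 2, θ = 136: P(X<285) ≈ 0.619.
Too low — raise k to concentrate. Iterating converges to k ≈ 9.89.
Then θ = 136/(9.89−1) ≈ 15.3.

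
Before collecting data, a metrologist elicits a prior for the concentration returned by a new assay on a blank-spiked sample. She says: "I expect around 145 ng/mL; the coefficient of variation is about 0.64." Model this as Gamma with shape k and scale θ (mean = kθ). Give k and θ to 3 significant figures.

k ≈ 2.44, θ ≈ 59.4

For Gamma(k, scale θ): mean = kθ, variance = kθ², so CV = 1/√k.
CV = 0.64, hence k = 1/CV² = 2.44.
Then θ = mean/k = 145/2.44 = 59.4.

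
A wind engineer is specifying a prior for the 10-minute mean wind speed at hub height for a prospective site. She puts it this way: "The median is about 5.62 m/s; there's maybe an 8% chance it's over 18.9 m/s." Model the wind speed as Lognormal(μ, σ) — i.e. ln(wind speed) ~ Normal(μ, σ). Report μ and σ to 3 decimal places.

If T ~ Lognormal(μ,σ) then ln T ~ Normal(μ,σ), so the p-quantile of ln T is μ + z_p·σ.
ln(5.62) = 1.726 and ln(18.9) = 2.939; z_{0.5} = 0, z_{0.92} = 1.405.
σ = (2.939 − 1.726)/(1.405 − (0)) = 0.863.
μ = 1.726 − (0)·0.863 = 1.726.

μ ≈ 1.726, σ ≈ 0.863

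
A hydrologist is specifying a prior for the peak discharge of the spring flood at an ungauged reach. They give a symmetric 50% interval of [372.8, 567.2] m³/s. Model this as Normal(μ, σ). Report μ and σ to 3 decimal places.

A symmetric 50% interval runs μ ± z·σ with z = 0.6745.
Half-width = 97.2, so σ = 97.2/0.6745 = 144.109.
μ is the interval midpoint, 470.000.

μ = 470.000, σ = 144.109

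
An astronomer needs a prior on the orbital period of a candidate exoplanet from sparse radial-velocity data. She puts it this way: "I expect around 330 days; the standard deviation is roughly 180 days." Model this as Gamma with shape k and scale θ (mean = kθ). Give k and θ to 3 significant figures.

For Gamma(k, scale θ): mean = kθ, variance = kθ², so CV = 1/√k.
CV = SD/mean = 180/330 = 0.5455, hence k = 1/CV² = 3.36.
Then θ = mean/k = 330/3.36 = 98.2.

k ≈ 3.36, θ ≈ 98.2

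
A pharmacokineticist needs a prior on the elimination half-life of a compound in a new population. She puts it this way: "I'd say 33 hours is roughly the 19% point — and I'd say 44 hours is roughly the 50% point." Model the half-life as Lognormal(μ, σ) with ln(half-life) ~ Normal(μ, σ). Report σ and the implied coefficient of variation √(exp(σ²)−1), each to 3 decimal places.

If T ~ Lognormal(μ,σ) then ln T ~ Normal(μ,σ), so the p-quantile of ln T is μ + z_p·σ.
ln(33) = 3.497 and ln(44) = 3.784; z_{0.19} = -0.8779, z_{0.5} = 0.
σ = (3.784 − 3.497)/(0 − (-0.8779)) = 0.328.
μ = 3.497 − (-0.8779)·0.328 = 3.784.
CV = √(exp(σ²)−1) = √(exp(0.1074)−1) = 0.337.

σ ≈ 0.328, CV ≈ 0.337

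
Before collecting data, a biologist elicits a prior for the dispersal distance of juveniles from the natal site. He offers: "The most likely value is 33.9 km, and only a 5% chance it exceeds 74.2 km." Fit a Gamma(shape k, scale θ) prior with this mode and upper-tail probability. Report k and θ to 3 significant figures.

k ≈ 5.49, θ ≈ 7.56

Gamma(k,θ) with k>1 has mode (k−1)θ, so θ = 33.9/(k−1).
Need P(X < 74.2) = 0.95 with θ tied to k this way. Start at k = 2, θ = 33.9: P(X<74.2) ≈ 0.643.
Too low — raise k to concentrate. Iterating converges to k ≈ 5.49.
Then θ = 33.9/(5.49−1) ≈ 7.56.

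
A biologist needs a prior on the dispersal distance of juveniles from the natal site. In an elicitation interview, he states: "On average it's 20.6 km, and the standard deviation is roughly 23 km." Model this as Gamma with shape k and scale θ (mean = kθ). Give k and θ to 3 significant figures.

k ≈ 0.802, θ ≈ 25.7

For Gamma(k, scale θ): mean = kθ, variance = kθ², so CV = 1/√k.
CV = SD/mean = 23/20.6 = 1.117, hence k = 1/CV² = 0.802.
Then θ = mean/k = 20.6/0.802 = 25.7.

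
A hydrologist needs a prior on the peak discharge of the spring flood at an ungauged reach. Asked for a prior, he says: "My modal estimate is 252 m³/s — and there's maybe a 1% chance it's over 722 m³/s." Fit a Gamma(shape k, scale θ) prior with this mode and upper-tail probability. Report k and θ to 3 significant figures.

Gamma(k,θ) with k>1 has mode (k−1)θ, so θ = 252/(k−1).
Need P(X < 722) = 0.99 with θ tied to k this way. Start at k = 2, θ = 252: P(X<722) ≈ 0.780.
Too low — raise k to concentrate. Iterating converges to k ≈ 5.11.
Then θ = 252/(5.11−1) ≈ 61.3.

k ≈ 5.11, θ ≈ 61.3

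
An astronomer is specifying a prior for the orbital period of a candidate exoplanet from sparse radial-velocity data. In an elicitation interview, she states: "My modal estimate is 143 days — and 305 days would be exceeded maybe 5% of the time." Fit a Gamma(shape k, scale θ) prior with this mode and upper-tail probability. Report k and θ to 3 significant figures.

k ≈ 5.81, θ ≈ 29.7

Gamma(k,θ) with k>1 has mode (k−1)θ, so θ = 143/(k−1).
Need P(X < 305) = 0.95 with θ tied to k this way. Start at k = 2, θ = 143: P(X<305) ≈ 0.629.
Too low — raise k to concentrate. Iterating converges to k ≈ 5.81.
Then θ = 143/(5.81−1) ≈ 29.7.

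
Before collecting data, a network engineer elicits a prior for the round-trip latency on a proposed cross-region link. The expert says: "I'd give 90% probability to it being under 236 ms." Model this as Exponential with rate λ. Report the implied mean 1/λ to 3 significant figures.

mean ≈ 102 ms

P(T < 236.0) = 1 − e^(−λ·236.0) = 0.9, so λ = −ln(1−0.9)/236.0 = −ln(0.1)/236.0 = 0.00976.
Mean = 1/λ = 102 ms.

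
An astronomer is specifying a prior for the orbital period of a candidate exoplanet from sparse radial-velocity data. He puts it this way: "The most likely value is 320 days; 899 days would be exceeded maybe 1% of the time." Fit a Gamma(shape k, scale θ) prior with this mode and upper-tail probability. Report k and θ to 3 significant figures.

k ≈ 5.28, θ ≈ 74.7

Gamma(k,θ) with k>1 has mode (k−1)θ, so θ = 320/(k−1).
Need P(X < 899) = 0.99 with θ tied to k this way. Start at k = 2, θ = 320: P(X<899) ≈ 0.771.
Too low — raise k to concentrate. Iterating converges to k ≈ 5.28.
Then θ = 320/(5.28−1) ≈ 74.7.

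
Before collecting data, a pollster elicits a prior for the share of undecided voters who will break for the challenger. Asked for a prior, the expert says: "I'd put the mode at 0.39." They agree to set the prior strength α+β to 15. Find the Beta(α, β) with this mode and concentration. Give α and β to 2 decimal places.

α = 6.07, β = 8.93

For α,β > 1 the Beta mode is (α−1)/(α+β−2). With α+β = 15, the mode is (α−1)/13.
Set (α−1)/13 = 0.39 → α = 1 + 0.39·13 = 6.07.
β = 15 − α = 8.93.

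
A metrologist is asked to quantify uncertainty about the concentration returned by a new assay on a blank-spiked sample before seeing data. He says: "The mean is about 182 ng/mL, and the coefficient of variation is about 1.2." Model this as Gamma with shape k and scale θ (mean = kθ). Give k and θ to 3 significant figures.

k ≈ 0.694, θ ≈ 262

For Gamma(k, scale θ): mean = kθ, variance = kθ², so CV = 1/√k.
CV = 1.2, hence k = 1/CV² = 0.694.
Then θ = mean/k = 182/0.694 = 262.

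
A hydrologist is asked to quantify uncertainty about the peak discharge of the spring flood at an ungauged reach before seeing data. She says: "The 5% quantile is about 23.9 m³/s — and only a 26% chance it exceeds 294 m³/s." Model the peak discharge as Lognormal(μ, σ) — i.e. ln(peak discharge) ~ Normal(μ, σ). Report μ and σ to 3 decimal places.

μ ≈ 4.978, σ ≈ 1.097

If T ~ Lognormal(μ,σ) then ln T ~ Normal(μ,σ), so the p-quantile of ln T is μ + z_p·σ.
ln(23.9) = 3.174 and ln(294) = 5.684; z_{0.05} = -1.645, z_{0.74} = 0.6433.
σ = (5.684 − 3.174)/(0.6433 − (-1.645)) = 1.097.
μ = 3.174 − (-1.645)·1.097 = 4.978.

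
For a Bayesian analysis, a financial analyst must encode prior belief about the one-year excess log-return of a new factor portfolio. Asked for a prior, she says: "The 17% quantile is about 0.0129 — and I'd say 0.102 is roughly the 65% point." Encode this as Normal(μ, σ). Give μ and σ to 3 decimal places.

For Normal(μ,σ), the p-quantile is μ + z_p·σ. Here z_{0.17} = -0.9542, z_{0.65} = 0.3853.
So 0.0129 = μ − 0.9542σ and 0.102 = μ + 0.3853σ.
Subtracting: σ = (0.102 − 0.0129)/(0.3853 − (-0.9542)) = 0.067.
Then μ = 0.0129 − (-0.9542)·0.067 = 0.076.

μ = 0.076, σ = 0.067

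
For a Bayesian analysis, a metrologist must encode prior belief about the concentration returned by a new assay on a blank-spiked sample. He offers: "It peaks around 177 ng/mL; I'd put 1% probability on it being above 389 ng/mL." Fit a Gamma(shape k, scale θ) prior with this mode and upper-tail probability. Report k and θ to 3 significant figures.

k ≈ 8.78, θ ≈ 22.8

Gamma(k,θ) with k>1 has mode (k−1)θ, so θ = 177/(k−1).
Need P(X < 389) = 0.99 with θ tied to k this way. Start at k = 2, θ = 177: P(X<389) ≈ 0.645.
Too low — raise k to concentrate. Iterating converges to k ≈ 8.78.
Then θ = 177/(8.78−1) ≈ 22.8.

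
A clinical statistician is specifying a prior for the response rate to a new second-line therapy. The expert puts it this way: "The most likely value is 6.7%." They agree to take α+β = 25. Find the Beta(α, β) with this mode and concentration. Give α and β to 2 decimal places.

α = 2.54, β = 22.46

For α,β > 1 the Beta mode is (α−1)/(α+β−2). With α+β = 25, the mode is (α−1)/23.
Set (α−1)/23 = 0.067 → α = 1 + 0.067·23 = 2.54.
β = 25 − α = 22.46.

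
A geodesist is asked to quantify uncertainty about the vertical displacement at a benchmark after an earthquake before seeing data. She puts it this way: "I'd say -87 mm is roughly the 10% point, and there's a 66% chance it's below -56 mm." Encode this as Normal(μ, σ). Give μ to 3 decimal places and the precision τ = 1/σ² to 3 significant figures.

The p-quantile of Normal(μ,σ) is μ + z_p·σ, with z_{0.1} = -1.282 and z_{0.66} = 0.4125.
Eliminate σ: μ = (z₂·x₁ − z₁·x₂)/(z₂ − z₁) = (0.4125·-87 − (-1.282)·-56)/1.694 = -63.548.
Then σ = (x₂ − x₁)/(z₂ − z₁) = (-56 − -87)/1.694 = 18.300.
Precision τ = 1/σ² = 1/18.3² = 0.00299.

μ = -63.548, τ = 0.00299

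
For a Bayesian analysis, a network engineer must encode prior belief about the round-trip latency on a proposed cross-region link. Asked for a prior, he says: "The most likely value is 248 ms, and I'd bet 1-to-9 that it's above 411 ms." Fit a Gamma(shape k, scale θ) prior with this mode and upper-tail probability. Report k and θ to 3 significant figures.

k ≈ 8.4, θ ≈ 33.5

Gamma(k,θ) with k>1 has mode (k−1)θ, so θ = 248/(k−1).
Need P(X < 411) = 0.9 with θ tied to k this way. Start at k = 2, θ = 248: P(X<411) ≈ 0.493.
Too low — raise k to concentrate. Iterating converges to k ≈ 8.4.
Then θ = 248/(8.4−1) ≈ 33.5.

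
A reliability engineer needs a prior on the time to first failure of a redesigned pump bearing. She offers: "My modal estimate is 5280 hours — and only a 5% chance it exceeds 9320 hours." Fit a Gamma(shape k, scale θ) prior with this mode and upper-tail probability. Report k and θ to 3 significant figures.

k ≈ 9.64, θ ≈ 611

Gamma(k,θ) with k>1 has mode (k−1)θ, so θ = 5280/(k−1).
Need P(X < 9320) = 0.95 with θ tied to k this way. Start at k = 2, θ = 5280: P(X<9320) ≈ 0.527.
Too low — raise k to concentrate. Iterating converges to k ≈ 9.64.
Then θ = 5280/(9.64−1) ≈ 611.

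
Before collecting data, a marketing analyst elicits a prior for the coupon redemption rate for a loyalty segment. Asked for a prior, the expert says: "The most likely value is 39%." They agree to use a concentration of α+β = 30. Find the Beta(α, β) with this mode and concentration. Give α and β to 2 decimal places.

α = 11.92, β = 18.08

For α,β > 1 the Beta mode is (α−1)/(α+β−2). With α+β = 30, the mode is (α−1)/28.
Set (α−1)/28 = 0.39 → α = 1 + 0.39·28 = 11.92.
β = 30 − α = 18.08.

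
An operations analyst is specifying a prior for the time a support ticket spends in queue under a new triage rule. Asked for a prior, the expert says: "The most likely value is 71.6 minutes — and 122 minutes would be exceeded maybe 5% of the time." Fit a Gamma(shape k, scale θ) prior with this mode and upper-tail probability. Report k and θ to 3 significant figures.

k ≈ 10.8, θ ≈ 7.28

Gamma(k,θ) with k>1 has mode (k−1)θ, so θ = 71.6/(k−1).
Need P(X < 122) = 0.95 with θ tied to k this way. Start at k = 2, θ = 71.6: P(X<122) ≈ 0.508.
Too low — raise k to concentrate. Iterating converges to k ≈ 10.8.
Then θ = 71.6/(10.8−1) ≈ 7.28.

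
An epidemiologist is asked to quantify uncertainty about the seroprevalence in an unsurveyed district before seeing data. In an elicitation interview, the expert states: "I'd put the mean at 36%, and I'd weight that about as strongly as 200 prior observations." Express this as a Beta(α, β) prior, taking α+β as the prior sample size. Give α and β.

α = 72, β = 128

Under the effective-sample-size interpretation, Beta(α, β) has prior mean α/(α+β) and prior sample size α+β.
So α+β = 200 and α/(α+β) = 0.36, giving α = 0.36·200 = 72 and β = 200 − 72 = 128.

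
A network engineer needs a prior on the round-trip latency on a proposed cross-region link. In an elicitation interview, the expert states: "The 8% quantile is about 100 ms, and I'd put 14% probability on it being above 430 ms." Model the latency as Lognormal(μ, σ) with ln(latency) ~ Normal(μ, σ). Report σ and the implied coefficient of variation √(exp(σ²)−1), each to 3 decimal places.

σ ≈ 0.587, CV ≈ 0.641

If T ~ Lognormal(μ,σ) then ln T ~ Normal(μ,σ), so the p-quantile of ln T is μ + z_p·σ.
ln(100) = 4.605 and ln(430) = 6.064; z_{0.08} = -1.405, z_{0.86} = 1.08.
σ = (6.064 − 4.605)/(1.08 − (-1.405)) = 0.587.
μ = 4.605 − (-1.405)·0.587 = 5.430.
CV = √(exp(σ²)−1) = √(exp(0.3444)−1) = 0.641.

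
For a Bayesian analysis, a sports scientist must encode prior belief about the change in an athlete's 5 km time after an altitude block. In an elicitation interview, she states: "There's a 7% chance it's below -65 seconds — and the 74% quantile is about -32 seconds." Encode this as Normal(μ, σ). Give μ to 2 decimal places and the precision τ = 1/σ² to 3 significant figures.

For Normal(μ,σ), the p-quantile is μ + z_p·σ. Here z_{0.07} = -1.476, z_{0.74} = 0.6433.
So -65 = μ − 1.476σ and -32 = μ + 0.6433σ.
Subtracting: σ = (-32 − -65)/(0.6433 − (-1.476)) = 15.57.
Then μ = -65 − (-1.476)·15.57 = -42.02.
Precision τ = 1/σ² = 1/15.57² = 0.00412.

μ = -42.02, τ = 0.00412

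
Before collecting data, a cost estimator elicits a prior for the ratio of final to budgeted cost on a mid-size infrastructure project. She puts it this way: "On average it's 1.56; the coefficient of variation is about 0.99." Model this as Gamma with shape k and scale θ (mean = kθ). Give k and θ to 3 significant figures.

For Gamma(k, scale θ): mean = kθ, variance = kθ², so CV = 1/√k.
CV = 0.99, hence k = 1/CV² = 1.02.
Then θ = mean/k = 1.56/1.02 = 1.53.

k ≈ 1.02, θ ≈ 1.53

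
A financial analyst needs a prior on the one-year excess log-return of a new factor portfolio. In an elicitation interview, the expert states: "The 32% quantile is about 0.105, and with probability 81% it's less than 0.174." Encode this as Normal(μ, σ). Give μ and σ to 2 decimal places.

μ = 0.13, σ = 0.05

The p-quantile of Normal(μ,σ) is μ + z_p·σ, with z_{0.32} = -0.4677 and z_{0.81} = 0.8779.
Eliminate σ: μ = (z₂·x₁ − z₁·x₂)/(z₂ − z₁) = (0.8779·0.105 − (-0.4677)·0.174)/1.346 = 0.13.
Then σ = (x₂ − x₁)/(z₂ − z₁) = (0.174 − 0.105)/1.346 = 0.05.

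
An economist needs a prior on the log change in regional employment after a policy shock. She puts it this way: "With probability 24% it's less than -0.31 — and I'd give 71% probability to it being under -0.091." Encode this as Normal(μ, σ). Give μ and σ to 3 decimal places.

μ = -0.187, σ = 0.174

The p-quantile of Normal(μ,σ) is μ + z_p·σ, with z_{0.24} = -0.7063 and z_{0.71} = 0.5534.
Eliminate σ: μ = (z₂·x₁ − z₁·x₂)/(z₂ − z₁) = (0.5534·-0.31 − (-0.7063)·-0.091)/1.26 = -0.187.
Then σ = (x₂ − x₁)/(z₂ − z₁) = (-0.091 − -0.31)/1.26 = 0.174.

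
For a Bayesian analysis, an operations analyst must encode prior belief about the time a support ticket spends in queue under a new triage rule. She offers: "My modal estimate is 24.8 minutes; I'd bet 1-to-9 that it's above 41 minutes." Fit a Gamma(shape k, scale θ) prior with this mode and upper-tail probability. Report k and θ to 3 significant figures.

Gamma(k,θ) with k>1 has mode (k−1)θ, so θ = 24.8/(k−1).
Need P(X < 41) = 0.9 with θ tied to k this way. Start at k = 2, θ = 24.8: P(X<41) ≈ 0.492.
Too low — raise k to concentrate. Iterating converges to k ≈ 8.47.
Then θ = 24.8/(8.47−1) ≈ 3.32.

k ≈ 8.47, θ ≈ 3.32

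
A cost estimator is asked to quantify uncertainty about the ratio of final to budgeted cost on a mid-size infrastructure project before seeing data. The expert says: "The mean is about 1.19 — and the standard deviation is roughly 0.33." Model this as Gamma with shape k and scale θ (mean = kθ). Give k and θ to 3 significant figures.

k ≈ 13, θ ≈ 0.0915

For Gamma(k, scale θ): mean = kθ, variance = kθ², so CV = 1/√k.
CV = SD/mean = 0.33/1.19 = 0.2773, hence k = 1/CV² = 13.
Then θ = mean/k = 1.19/13 = 0.0915.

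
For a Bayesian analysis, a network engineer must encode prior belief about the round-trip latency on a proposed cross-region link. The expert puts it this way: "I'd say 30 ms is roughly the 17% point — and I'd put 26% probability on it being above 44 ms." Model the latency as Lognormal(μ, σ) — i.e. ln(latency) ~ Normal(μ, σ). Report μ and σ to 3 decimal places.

μ ≈ 3.630, σ ≈ 0.240

If T ~ Lognormal(μ,σ) then ln T ~ Normal(μ,σ), so the p-quantile of ln T is μ + z_p·σ.
ln(30) = 3.401 and ln(44) = 3.784; z_{0.17} = -0.9542, z_{0.74} = 0.6433.
σ = (3.784 − 3.401)/(0.6433 − (-0.9542)) = 0.240.
μ = 3.401 − (-0.9542)·0.240 = 3.630.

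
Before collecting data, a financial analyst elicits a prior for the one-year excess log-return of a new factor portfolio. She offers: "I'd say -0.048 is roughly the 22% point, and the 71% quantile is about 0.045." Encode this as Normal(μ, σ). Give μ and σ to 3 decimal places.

μ = 0.006, σ = 0.070

For Normal(μ,σ), the p-quantile is μ + z_p·σ. Here z_{0.22} = -0.7722, z_{0.71} = 0.5534.
So -0.048 = μ − 0.7722σ and 0.045 = μ + 0.5534σ.
Subtracting: σ = (0.045 − -0.048)/(0.5534 − (-0.7722)) = 0.070.
Then μ = -0.048 − (-0.7722)·0.070 = 0.006.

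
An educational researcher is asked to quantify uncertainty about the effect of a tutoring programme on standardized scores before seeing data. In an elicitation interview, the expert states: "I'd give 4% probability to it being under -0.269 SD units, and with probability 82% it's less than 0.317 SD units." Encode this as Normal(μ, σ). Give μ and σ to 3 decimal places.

The p-quantile of Normal(μ,σ) is μ + z_p·σ, with z_{0.04} = -1.751 and z_{0.82} = 0.9154.
Eliminate σ: μ = (z₂·x₁ − z₁·x₂)/(z₂ − z₁) = (0.9154·-0.269 − (-1.751)·0.317)/2.666 = 0.116.
Then σ = (x₂ − x₁)/(z₂ − z₁) = (0.317 − -0.269)/2.666 = 0.220.

μ = 0.116, σ = 0.220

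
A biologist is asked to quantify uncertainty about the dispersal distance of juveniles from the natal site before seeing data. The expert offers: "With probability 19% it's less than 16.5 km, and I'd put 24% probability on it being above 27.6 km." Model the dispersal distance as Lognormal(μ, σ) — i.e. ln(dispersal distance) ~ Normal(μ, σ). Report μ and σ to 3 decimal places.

μ ≈ 3.088, σ ≈ 0.325

If T ~ Lognormal(μ,σ) then ln T ~ Normal(μ,σ), so the p-quantile of ln T is μ + z_p·σ.
ln(16.5) = 2.803 and ln(27.6) = 3.318; z_{0.19} = -0.8779, z_{0.76} = 0.7063.
σ = (3.318 − 2.803)/(0.7063 − (-0.8779)) = 0.325.
μ = 2.803 − (-0.8779)·0.325 = 3.088.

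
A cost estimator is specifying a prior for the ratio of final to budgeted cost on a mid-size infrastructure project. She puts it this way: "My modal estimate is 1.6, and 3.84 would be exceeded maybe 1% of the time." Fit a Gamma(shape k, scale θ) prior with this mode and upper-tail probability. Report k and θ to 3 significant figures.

k ≈ 7.18, θ ≈ 0.259

Gamma(k,θ) with k>1 has mode (k−1)θ, so θ = 1.6/(k−1).
Need P(X < 3.84) = 0.99 with θ tied to k this way. Start at k = 2, θ = 1.6: P(X<3.84) ≈ 0.692.
Too low — raise k to concentrate. Iterating converges to k ≈ 7.18.
Then θ = 1.6/(7.18−1) ≈ 0.259.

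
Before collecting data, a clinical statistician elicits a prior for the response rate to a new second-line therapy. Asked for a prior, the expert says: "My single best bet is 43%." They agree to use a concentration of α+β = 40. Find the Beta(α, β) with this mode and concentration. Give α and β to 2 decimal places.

For α,β > 1 the Beta mode is (α−1)/(α+β−2). With α+β = 40, the mode is (α−1)/38.
Set (α−1)/38 = 0.43 → α = 1 + 0.43·38 = 17.34.
β = 40 − α = 22.66.

α = 17.34, β = 22.66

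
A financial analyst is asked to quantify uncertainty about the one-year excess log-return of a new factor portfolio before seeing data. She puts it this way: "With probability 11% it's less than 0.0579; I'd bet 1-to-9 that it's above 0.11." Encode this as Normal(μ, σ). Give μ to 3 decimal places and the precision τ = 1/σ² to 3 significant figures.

μ = 0.083, τ = 2320

The p-quantile of Normal(μ,σ) is μ + z_p·σ, with z_{0.11} = -1.227 and z_{0.9} = 1.282.
Eliminate σ: μ = (z₂·x₁ − z₁·x₂)/(z₂ − z₁) = (1.282·0.0579 − (-1.227)·0.11)/2.508 = 0.083.
Then σ = (x₂ − x₁)/(z₂ − z₁) = (0.11 − 0.0579)/2.508 = 0.021.
Precision τ = 1/σ² = 1/0.02077² = 2320.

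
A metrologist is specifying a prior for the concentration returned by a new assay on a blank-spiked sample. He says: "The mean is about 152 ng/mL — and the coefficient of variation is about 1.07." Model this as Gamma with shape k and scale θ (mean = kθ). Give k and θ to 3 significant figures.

k ≈ 0.873, θ ≈ 174

For Gamma(k, scale θ): mean = kθ, variance = kθ², so CV = 1/√k.
CV = 1.07, hence k = 1/CV² = 0.873.
Then θ = mean/k = 152/0.873 = 174.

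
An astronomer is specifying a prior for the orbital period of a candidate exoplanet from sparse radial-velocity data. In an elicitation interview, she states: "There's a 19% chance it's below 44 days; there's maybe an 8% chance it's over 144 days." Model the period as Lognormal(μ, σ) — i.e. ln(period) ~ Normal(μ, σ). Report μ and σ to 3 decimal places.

μ ≈ 4.240, σ ≈ 0.519

If T ~ Lognormal(μ,σ) then ln T ~ Normal(μ,σ), so the p-quantile of ln T is μ + z_p·σ.
ln(44) = 3.784 and ln(144) = 4.97; z_{0.19} = -0.8779, z_{0.92} = 1.405.
σ = (4.97 − 3.784)/(1.405 − (-0.8779)) = 0.519.
μ = 3.784 − (-0.8779)·0.519 = 4.240.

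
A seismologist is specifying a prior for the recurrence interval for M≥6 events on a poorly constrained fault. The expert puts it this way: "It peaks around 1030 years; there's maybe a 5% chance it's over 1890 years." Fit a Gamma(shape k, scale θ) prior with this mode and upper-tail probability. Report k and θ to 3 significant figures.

k ≈ 8.56, θ ≈ 136

Gamma(k,θ) with k>1 has mode (k−1)θ, so θ = 1030/(k−1).
Need P(X < 1890) = 0.95 with θ tied to k this way. Start at k = 2, θ = 1030: P(X<1890) ≈ 0.547.
Too low — raise k to concentrate. Iterating converges to k ≈ 8.56.
Then θ = 1030/(8.56−1) ≈ 136.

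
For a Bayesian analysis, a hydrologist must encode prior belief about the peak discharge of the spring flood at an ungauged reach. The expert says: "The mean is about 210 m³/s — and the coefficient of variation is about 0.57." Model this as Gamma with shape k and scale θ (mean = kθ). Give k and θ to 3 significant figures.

For Gamma(k, scale θ): mean = kθ, variance = kθ², so CV = 1/√k.
CV = 0.57, hence k = 1/CV² = 3.08.
Then θ = mean/k = 210/3.08 = 68.2.

k ≈ 3.08, θ ≈ 68.2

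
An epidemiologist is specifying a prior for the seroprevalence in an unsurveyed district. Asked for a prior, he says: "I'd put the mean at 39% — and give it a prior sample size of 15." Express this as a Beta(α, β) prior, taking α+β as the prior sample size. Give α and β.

α = 5.85, β = 9.15

Under the effective-sample-size interpretation, Beta(α, β) has prior mean α/(α+β) and prior sample size α+β.
So α+β = 15 and α/(α+β) = 0.39, giving α = 0.39·15 = 5.85 and β = 15 − 5.85 = 9.15.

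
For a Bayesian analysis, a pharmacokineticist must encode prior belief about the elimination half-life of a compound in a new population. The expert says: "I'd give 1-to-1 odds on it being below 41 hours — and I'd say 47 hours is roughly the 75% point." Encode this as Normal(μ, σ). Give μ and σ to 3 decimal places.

μ = 41.000, σ = 8.896

For Normal(μ,σ), the p-quantile is μ + z_p·σ. Here z_{0.5} = 0, z_{0.75} = 0.6745.
So 41 = μ + 0σ and 47 = μ + 0.6745σ.
Subtracting: σ = (47 − 41)/(0.6745 − (0)) = 8.896.
Then μ = 41 − (0)·8.896 = 41.000.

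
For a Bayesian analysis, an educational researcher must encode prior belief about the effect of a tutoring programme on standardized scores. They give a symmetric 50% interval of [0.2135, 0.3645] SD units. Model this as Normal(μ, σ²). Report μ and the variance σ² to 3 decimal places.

μ = 0.289, σ² = 0.013

A symmetric 50% interval runs μ ± z·σ with z = 0.6745.
Half-width = 0.0755, so σ = 0.0755/0.6745 = 0.1119 and σ² = 0.013.
μ is the interval midpoint, 0.289.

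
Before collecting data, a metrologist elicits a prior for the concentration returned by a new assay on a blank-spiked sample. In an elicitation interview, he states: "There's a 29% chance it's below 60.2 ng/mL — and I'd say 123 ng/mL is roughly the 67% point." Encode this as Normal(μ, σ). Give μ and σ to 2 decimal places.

μ = 95.19, σ = 63.22

The p-quantile of Normal(μ,σ) is μ + z_p·σ, with z_{0.29} = -0.5534 and z_{0.67} = 0.4399.
Eliminate σ: μ = (z₂·x₁ − z₁·x₂)/(z₂ − z₁) = (0.4399·60.2 − (-0.5534)·123)/0.9933 = 95.19.
Then σ = (x₂ − x₁)/(z₂ − z₁) = (123 − 60.2)/0.9933 = 63.22.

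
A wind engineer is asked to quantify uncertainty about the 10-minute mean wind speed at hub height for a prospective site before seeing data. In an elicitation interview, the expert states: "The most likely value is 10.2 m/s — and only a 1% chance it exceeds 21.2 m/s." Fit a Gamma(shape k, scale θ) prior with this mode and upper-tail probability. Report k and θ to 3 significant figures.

Gamma(k,θ) with k>1 has mode (k−1)θ, so θ = 10.2/(k−1).
Need P(X < 21.2) = 0.99 with θ tied to k this way. Start at k = 2, θ = 10.2: P(X<21.2) ≈ 0.615.
Too low — raise k to concentrate. Iterating converges to k ≈ 10.1.
Then θ = 10.2/(10.1−1) ≈ 1.12.

k ≈ 10.1, θ ≈ 1.12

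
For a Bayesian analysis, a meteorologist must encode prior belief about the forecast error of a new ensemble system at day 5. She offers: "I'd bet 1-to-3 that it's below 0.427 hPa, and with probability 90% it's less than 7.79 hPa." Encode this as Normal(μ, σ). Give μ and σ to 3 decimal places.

μ = 2.966, σ = 3.764

The p-quantile of Normal(μ,σ) is μ + z_p·σ, with z_{0.25} = -0.6745 and z_{0.9} = 1.282.
Eliminate σ: μ = (z₂·x₁ − z₁·x₂)/(z₂ − z₁) = (1.282·0.427 − (-0.6745)·7.79)/1.956 = 2.966.
Then σ = (x₂ − x₁)/(z₂ − z₁) = (7.79 − 0.427)/1.956 = 3.764.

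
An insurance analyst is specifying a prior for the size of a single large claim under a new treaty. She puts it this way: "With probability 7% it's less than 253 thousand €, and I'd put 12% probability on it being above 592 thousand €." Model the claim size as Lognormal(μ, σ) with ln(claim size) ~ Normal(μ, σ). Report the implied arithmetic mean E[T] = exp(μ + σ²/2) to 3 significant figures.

If T ~ Lognormal(μ,σ) then ln T ~ Normal(μ,σ), so the p-quantile of ln T is μ + z_p·σ.
ln(253) = 5.533 and ln(592) = 6.384; z_{0.07} = -1.476, z_{0.88} = 1.175.
σ = (6.384 − 5.533)/(1.175 − (-1.476)) = 0.321.
μ = 5.533 − (-1.476)·0.321 = 6.007.
E[T] = exp(μ + σ²/2) = exp(6.007 + 0.0514) = 428 thousand €.

E[T] ≈ 428 thousand €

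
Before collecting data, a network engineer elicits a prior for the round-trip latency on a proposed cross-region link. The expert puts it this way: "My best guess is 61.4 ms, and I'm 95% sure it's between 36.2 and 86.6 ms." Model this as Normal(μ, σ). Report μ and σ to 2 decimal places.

A symmetric 95% interval runs μ ± z·σ with z = 1.96.
Half-width = 25.2, so σ = 25.2/1.96 = 12.86.
μ is the stated best guess, 61.40.

μ = 61.40, σ = 12.86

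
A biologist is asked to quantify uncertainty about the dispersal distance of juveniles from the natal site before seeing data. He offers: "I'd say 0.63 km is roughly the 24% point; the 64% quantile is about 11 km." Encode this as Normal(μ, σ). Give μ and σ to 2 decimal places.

For Normal(μ,σ), the p-quantile is μ + z_p·σ. Here z_{0.24} = -0.7063, z_{0.64} = 0.3585.
So 0.63 = μ − 0.7063σ and 11 = μ + 0.3585σ.
Subtracting: σ = (11 − 0.63)/(0.3585 − (-0.7063)) = 9.74.
Then μ = 0.63 − (-0.7063)·9.74 = 7.51.

μ = 7.51, σ = 9.74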